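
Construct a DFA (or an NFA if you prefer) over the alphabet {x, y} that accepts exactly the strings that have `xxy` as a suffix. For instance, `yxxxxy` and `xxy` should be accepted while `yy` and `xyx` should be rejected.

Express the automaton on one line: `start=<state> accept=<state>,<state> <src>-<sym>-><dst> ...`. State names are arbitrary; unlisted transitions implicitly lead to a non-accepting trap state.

start=s0 accept=s3 s0-x->s1 s0-y->s0 s1-x->s2 s1-y->s0 s2-x->s2 s2-y->s3 s3-x->s1 s3-y->s0

Let each state record the length of the longest suffix of the input read so far that is also a prefix of `xxy`. s1 means the last symbol is `x`; s2 means the last 2 symbols are `xx`; s3 means the last 3 symbols are `xxy`. Accept only at s3, where the string currently ends in `xxy`.
With 4 states:
        x   y  
>  s0   s1  s0 
   s1   s2  s0 
   s2   s2  s3 
 * s3   s1  s0 
(> = start, * = accepting)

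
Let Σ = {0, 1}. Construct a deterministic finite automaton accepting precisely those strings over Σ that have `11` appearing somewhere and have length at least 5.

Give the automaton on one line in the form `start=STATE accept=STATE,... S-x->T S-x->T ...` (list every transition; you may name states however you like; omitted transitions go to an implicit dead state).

start=q0 accept=q11 q0-0->q1 q0-1->q2 q1-0->q3 q1-1->q4 q2-0->q3 q2-1->q5 q3-0->q6 q3-1->q7 q4-0->q6 q4-1->q8 q5-0->q8 q5-1->q8 q6-0->q6 q6-1->q9 q7-0->q6 q7-1->q10 q8-0->q10 q8-1->q10 q9-0->q6 q9-1->q11 q10-0->q11 q10-1->q11 q11-0->q11 q11-1->q11

Handle the two conditions separately and then intersect. One (3 states) tracks whether and how much of `11` has been seen; the other (7 states) tracks the input length, saturating at 6. Each combined state is a pair, one component from each; accept when both components accept. Equivalent product states are then merged.
          0    1  
>  q0     q1   q2 
   q1     q3   q4 
   q2     q3   q5 
   q3     q6   q7 
   q4     q6   q8 
   q5     q8   q8 
   q6     q6   q9 
   q7     q6  q10 
   q8    q10  q10 
   q9     q6  q11 
   q10   q11  q11 
 * q11   q11  q11 
(> = start, * = accepting)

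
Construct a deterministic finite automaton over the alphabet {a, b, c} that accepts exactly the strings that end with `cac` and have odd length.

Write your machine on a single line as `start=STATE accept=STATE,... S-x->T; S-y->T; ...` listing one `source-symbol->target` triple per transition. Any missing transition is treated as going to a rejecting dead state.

start=S0; accept=S4; S0-a->S1; S0-b->S1; S0-c->S2; S1-a->S0; S1-b->S0; S1-c->S0; S2-a->S3; S2-b->S0; S2-c->S0; S3-a->S1; S3-b->S1; S3-c->S4; S4-a->S3; S4-b->S0; S4-c->S0

Handle the two conditions separately and then intersect. One (4 states) tracks how much of the suffix `cac` has currently been matched; the other (2 states) tracks the input length modulo 2. Each combined state is a pair, one component from each; accept when both components accept. Minimizing collapses redundant product states.
        a   b   c  
>  S0   S1  S1  S2 
   S1   S0  S0  S0 
   S2   S3  S0  S0 
   S3   S1  S1  S4 
 * S4   S3  S0  S0 
(> = start, * = accepting)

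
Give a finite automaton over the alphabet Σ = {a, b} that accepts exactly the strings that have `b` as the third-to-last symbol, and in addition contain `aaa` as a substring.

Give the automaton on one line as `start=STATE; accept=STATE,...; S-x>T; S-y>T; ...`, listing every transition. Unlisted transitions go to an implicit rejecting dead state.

Run two small machines in parallel and take their product. One (15 states) tracks the last 3 symbols read; the other (4 states) tracks whether and how much of `aaa` has been seen. Each combined state is a pair, one component from each; accept when both components accept.
A 22-state machine:
          a    b  
>  s0     s1   s2 
   s1     s3   s4 
   s2     s5   s6 
   s3     s7   s8 
   s4     s9  s10 
   s5    s11  s12 
   s6    s13  s14 
   s7     s7  s15 
   s8     s9  s10 
   s9    s11  s12 
   s10   s13  s14 
   s11    s7   s8 
   s12    s9  s10 
   s13   s11  s12 
   s14   s13  s14 
   s15   s16  s17 
   s16   s18  s19 
   s17   s20  s21 
 * s18    s7  s15 
 * s19   s16  s17 
 * s20   s18  s19 
 * s21   s20  s21 
(> = start, * = accepting)

start=s0; accept=s18,s19,s20,s21; s0-a>s1; s0-b>s2; s1-a>s3; s1-b>s4; s2-a>s5; s2-b>s6; s3-a>s7; s3-b>s8; s4-a>s9; s4-b>s10; s5-a>s11; s5-b>s12; s6-a>s13; s6-b>s14; s7-a>s7; s7-b>s15; s8-a>s9; s8-b>s10; s9-a>s11; s9-b>s12; s10-a>s13; s10-b>s14; s11-a>s7; s11-b>s8; s12-a>s9; s12-b>s10; s13-a>s11; s13-b>s12; s14-a>s13; s14-b>s14; s15-a>s16; s15-b>s17; s16-a>s18; s16-b>s19; s17-a>s20; s17-b>s21; s18-a>s7; s18-b>s15; s19-a>s16; s19-b>s17; s20-a>s18; s20-b>s19; s21-a>s20; s21-b>s21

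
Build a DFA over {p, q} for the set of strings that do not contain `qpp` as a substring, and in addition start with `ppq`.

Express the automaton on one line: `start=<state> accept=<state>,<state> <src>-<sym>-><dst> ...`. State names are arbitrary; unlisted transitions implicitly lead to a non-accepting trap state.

Run two small machines in parallel and take their product. One (4 states) tracks partial matches of the forbidden pattern `qpp`; the other (5 states) tracks whether the input so far still matches the prefix `ppq`. Each combined state is a pair, one component from each; accept when both components accept.
        p   q  
>  S0   S1  S2 
   S1   S3  S2 
   S2   S4  S2 
   S3   S5  S6 
   S4   S7  S2 
   S5   S5  S2 
 * S6   S8  S6 
   S7   S7  S7 
 * S8   S9  S6 
   S9   S9  S9 
(> = start, * = accepting)

start=S0 accept=S6,S8 S0-p->S1 S0-q->S2 S1-p->S3 S1-q->S2 S2-p->S4 S2-q->S2 S3-p->S5 S3-q->S6 S4-p->S7 S4-q->S2 S5-p->S5 S5-q->S2 S6-p->S8 S6-q->S6 S7-p->S7 S7-q->S7 S8-p->S9 S8-q->S6 S9-p->S9 S9-q->S9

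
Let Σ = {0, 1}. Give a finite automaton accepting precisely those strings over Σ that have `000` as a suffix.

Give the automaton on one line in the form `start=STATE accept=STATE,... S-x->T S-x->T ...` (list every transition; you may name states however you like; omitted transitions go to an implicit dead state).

start=q0 accept=q3 q0-0->q1 q0-1->q0 q1-0->q2 q1-1->q0 q2-0->q3 q2-1->q0 q3-0->q3 q3-1->q0

Remember how much of `000` the current input suffix matches. State q0 means no match yet; q1 means the last symbol is `0`; q2 means the last 2 symbols are `00`; q3 means the last 3 symbols are `000`. Only q3 accepts. On a mismatch, fall back to the longest proper suffix that is still a prefix of `000`.
        0   1  
>  q0   q1  q0 
   q1   q2  q0 
   q2   q3  q0 
 * q3   q3  q0 
(> = start, * = accepting)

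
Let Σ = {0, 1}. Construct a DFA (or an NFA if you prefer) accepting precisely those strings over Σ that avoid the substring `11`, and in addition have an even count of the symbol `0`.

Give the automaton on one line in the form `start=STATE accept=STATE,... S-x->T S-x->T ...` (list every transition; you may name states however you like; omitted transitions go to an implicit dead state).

Build one automaton per condition and run them in lockstep. One (3 states) tracks partial matches of the forbidden pattern `11`; the other (2 states) tracks the count of `0`s modulo 2. Each combined state is a pair, one component from each; accept when both components accept. After merging equivalent states the machine shrinks.
With 5 states:
        0   1  
>* S0   S1  S2 
   S1   S0  S3 
 * S2   S1  S4 
   S3   S0  S4 
   S4   S4  S4 
(> = start, * = accepting)

start=S0 accept=S0,S2 S0-0->S1 S0-1->S2 S1-0->S0 S1-1->S3 S2-0->S1 S2-1->S4 S3-0->S0 S3-1->S4 S4-0->S4 S4-1->S4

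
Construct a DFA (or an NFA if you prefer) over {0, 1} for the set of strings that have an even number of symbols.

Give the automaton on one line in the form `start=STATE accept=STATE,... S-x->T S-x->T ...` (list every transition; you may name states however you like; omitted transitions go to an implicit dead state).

Only the length mod 2 matters, so use a 2-cycle: from any state, every input symbol moves to the next state, wrapping s1 back to s0. Mark s0 accepting.
2 states suffice.
        0   1  
>* s0   s1  s1 
   s1   s0  s0 
(> = start, * = accepting)

start=s0 accept=s0 s0-0->s1 s0-1->s1 s1-0->s0 s1-1->s0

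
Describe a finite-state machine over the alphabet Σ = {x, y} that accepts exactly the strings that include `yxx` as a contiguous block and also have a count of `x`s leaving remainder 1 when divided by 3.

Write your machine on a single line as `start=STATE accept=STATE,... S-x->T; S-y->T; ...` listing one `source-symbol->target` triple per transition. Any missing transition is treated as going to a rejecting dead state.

start=S0; accept=S11; S0-x->S1; S0-y->S2; S1-x->S3; S1-y->S4; S2-x->S5; S2-y->S2; S3-x->S0; S3-y->S6; S4-x->S7; S4-y->S4; S5-x->S8; S5-y->S4; S6-x->S9; S6-y->S6; S7-x->S10; S7-y->S6; S8-x->S10; S8-y->S8; S9-x->S11; S9-y->S2; S10-x->S11; S10-y->S10; S11-x->S8; S11-y->S11

Build one automaton per condition and run them in lockstep. One (4 states) tracks whether and how much of `yxx` has been seen; the other (3 states) tracks the count of `x`s modulo 3. Each combined state is a pair, one component from each; accept when both components accept.
A 12-state machine:
          x    y  
>  S0     S1   S2 
   S1     S3   S4 
   S2     S5   S2 
   S3     S0   S6 
   S4     S7   S4 
   S5     S8   S4 
   S6     S9   S6 
   S7    S10   S6 
   S8    S10   S8 
   S9    S11   S2 
   S10   S11  S10 
 * S11    S8  S11 
(> = start, * = accepting)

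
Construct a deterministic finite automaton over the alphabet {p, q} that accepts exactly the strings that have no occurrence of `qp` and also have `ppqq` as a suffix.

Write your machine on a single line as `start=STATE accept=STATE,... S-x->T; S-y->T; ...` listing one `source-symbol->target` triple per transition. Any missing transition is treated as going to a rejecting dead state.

Handle the two conditions separately and then intersect. One (3 states) tracks partial matches of the forbidden pattern `qp`; the other (5 states) tracks how much of the suffix `ppqq` has currently been matched. Each combined state is a pair, one component from each; accept when both components accept.
An 11-state machine:
          p    q  
>  S0     S1   S2 
   S1     S3   S2 
   S2     S4   S2 
   S3     S3   S5 
   S4     S6   S7 
   S5     S4   S8 
   S6     S6   S9 
   S7     S4   S7 
 * S8     S4   S2 
   S9     S4  S10 
   S10    S4   S7 
(> = start, * = accepting)

start=S0; accept=S8; S0-p->S1; S0-q->S2; S1-p->S3; S1-q->S2; S2-p->S4; S2-q->S2; S3-p->S3; S3-q->S5; S4-p->S6; S4-q->S7; S5-p->S4; S5-q->S8; S6-p->S6; S6-q->S9; S7-p->S4; S7-q->S7; S8-p->S4; S8-q->S2; S9-p->S4; S9-q->S10; S10-p->S4; S10-q->S7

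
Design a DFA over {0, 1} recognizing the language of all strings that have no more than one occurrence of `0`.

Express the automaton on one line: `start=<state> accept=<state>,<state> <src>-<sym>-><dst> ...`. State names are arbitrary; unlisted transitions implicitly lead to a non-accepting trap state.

start=q0 accept=q0,q1 q0-0->q1 q0-1->q0 q1-0->q2 q1-1->q1 q2-0->q2 q2-1->q2

Count `0`s, saturating at 2: state q0 means no `0` yet, q1 means one `0` seen, q2 means more than one. Each `0` increments (capped at q2); other symbols loop. Accept from {q0, q1}.
With 3 states:
        0   1  
>* q0   q1  q0 
 * q1   q2  q1 
   q2   q2  q2 
(> = start, * = accepting)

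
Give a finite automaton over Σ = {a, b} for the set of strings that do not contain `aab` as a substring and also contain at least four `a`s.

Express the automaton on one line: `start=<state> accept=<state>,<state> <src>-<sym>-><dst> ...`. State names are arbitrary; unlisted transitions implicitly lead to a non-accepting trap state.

start=q0 accept=q7,q10,q15,q16,q17,q18 q0-a->q1 q0-b->q0 q1-a->q2 q1-b->q3 q2-a->q4 q2-b->q5 q3-a->q6 q3-b->q3 q4-a->q7 q4-b->q8 q5-a->q8 q5-b->q5 q6-a->q4 q6-b->q9 q7-a->q10 q7-b->q11 q8-a->q11 q8-b->q8 q9-a->q12 q9-b->q9 q10-a->q10 q10-b->q13 q11-a->q13 q11-b->q11 q12-a->q7 q12-b->q14 q13-a->q13 q13-b->q13 q14-a->q15 q14-b->q14 q15-a->q10 q15-b->q16 q16-a->q17 q16-b->q16 q17-a->q10 q17-b->q18 q18-a->q17 q18-b->q18

Run two small machines in parallel and take their product. One (4 states) tracks partial matches of the forbidden pattern `aab`; the other (6 states) tracks the count of `a`s, saturating at 5. Each combined state is a pair, one component from each; accept when both components accept.
          a    b  
>  q0     q1   q0 
   q1     q2   q3 
   q2     q4   q5 
   q3     q6   q3 
   q4     q7   q8 
   q5     q8   q5 
   q6     q4   q9 
 * q7    q10  q11 
   q8    q11   q8 
   q9    q12   q9 
 * q10   q10  q13 
   q11   q13  q11 
   q12    q7  q14 
   q13   q13  q13 
   q14   q15  q14 
 * q15   q10  q16 
 * q16   q17  q16 
 * q17   q10  q18 
 * q18   q17  q18 
(> = start, * = accepting)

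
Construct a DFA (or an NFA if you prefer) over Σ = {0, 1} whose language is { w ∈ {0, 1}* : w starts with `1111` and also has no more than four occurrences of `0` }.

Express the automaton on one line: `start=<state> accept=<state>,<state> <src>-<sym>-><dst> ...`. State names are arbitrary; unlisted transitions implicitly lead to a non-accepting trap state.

Handle the two conditions separately and then intersect. The first has 6 states tracking whether the input so far still matches the prefix `1111`; the second has 6 states tracking the count of `0`s, saturating at 5. A product state is a pair (one from each), accepting exactly when both do.
          0    1  
>  q0     q1   q2 
   q1     q3   q1 
   q2     q1   q4 
   q3     q5   q3 
   q4     q1   q6 
   q5     q7   q5 
   q6     q1   q8 
   q7     q9   q7 
 * q8    q10   q8 
   q9     q9   q9 
 * q10   q11  q10 
 * q11   q12  q11 
 * q12   q13  q12 
 * q13   q14  q13 
   q14   q14  q14 
(> = start, * = accepting)

start=q0 accept=q8,q10,q11,q12,q13 q0-0->q1 q0-1->q2 q1-0->q3 q1-1->q1 q2-0->q1 q2-1->q4 q3-0->q5 q3-1->q3 q4-0->q1 q4-1->q6 q5-0->q7 q5-1->q5 q6-0->q1 q6-1->q8 q7-0->q9 q7-1->q7 q8-0->q10 q8-1->q8 q9-0->q9 q9-1->q9 q10-0->q11 q10-1->q10 q11-0->q12 q11-1->q11 q12-0->q13 q12-1->q12 q13-0->q14 q13-1->q13 q14-0->q14 q14-1->q14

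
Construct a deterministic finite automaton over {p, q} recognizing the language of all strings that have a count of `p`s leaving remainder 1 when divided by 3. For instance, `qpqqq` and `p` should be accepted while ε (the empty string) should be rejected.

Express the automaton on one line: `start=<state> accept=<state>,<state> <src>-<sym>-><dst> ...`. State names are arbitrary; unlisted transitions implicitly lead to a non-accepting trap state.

Keep the running count of `p`s modulo 3: each `p` advances along the cycle s0 → s1 → s2 → s0 while other symbols loop. Accept at s1.
3 states suffice.
        p   q  
>  s0   s1  s0 
 * s1   s2  s1 
   s2   s0  s2 
(> = start, * = accepting)

start=s0 accept=s1 s0-p->s1 s0-q->s0 s1-p->s2 s1-q->s1 s2-p->s0 s2-q->s2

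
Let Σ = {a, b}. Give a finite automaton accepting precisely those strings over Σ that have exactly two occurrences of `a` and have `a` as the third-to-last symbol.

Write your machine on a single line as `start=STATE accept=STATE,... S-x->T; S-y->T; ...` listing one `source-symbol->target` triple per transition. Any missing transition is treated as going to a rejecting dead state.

start=s0; accept=s5,s6,s8; s0-a->s1; s0-b->s0; s1-a->s2; s1-b->s3; s2-a->s4; s2-b->s5; s3-a->s6; s3-b->s7; s4-a->s4; s4-b->s4; s5-a->s4; s5-b->s8; s6-a->s4; s6-b->s9; s7-a->s10; s7-b->s7; s8-a->s4; s8-b->s4; s9-a->s4; s9-b->s8; s10-a->s4; s10-b->s9

Run two small machines in parallel and take their product. One (4 states) tracks the count of `a`s, saturating at 3; the other (15 states) tracks the last 3 symbols read. Each combined state is a pair, one component from each; accept when both components accept. Equivalent product states are then merged.
          a    b  
>  s0     s1   s0 
   s1     s2   s3 
   s2     s4   s5 
   s3     s6   s7 
   s4     s4   s4 
 * s5     s4   s8 
 * s6     s4   s9 
   s7    s10   s7 
 * s8     s4   s4 
   s9     s4   s8 
   s10    s4   s9 
(> = start, * = accepting)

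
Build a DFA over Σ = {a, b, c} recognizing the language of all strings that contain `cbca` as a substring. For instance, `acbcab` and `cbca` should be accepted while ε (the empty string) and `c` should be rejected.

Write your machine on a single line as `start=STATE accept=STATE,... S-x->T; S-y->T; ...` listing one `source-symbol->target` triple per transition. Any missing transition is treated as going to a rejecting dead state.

States S0..S3 record the length of the longest prefix of `cbca` that matches the current input suffix. Reaching S4 means `cbca` has been seen, and we stay there forever. Accept from S4.
5 states suffice.
        a   b   c  
>  S0   S0  S0  S1 
   S1   S0  S2  S1 
   S2   S0  S0  S3 
   S3   S4  S2  S1 
 * S4   S4  S4  S4 
(> = start, * = accepting)

start=S0; accept=S4; S0-a->S0; S0-b->S0; S0-c->S1; S1-a->S0; S1-b->S2; S1-c->S1; S2-a->S0; S2-b->S0; S2-c->S3; S3-a->S4; S3-b->S2; S3-c->S1; S4-a->S4; S4-b->S4; S4-c->S4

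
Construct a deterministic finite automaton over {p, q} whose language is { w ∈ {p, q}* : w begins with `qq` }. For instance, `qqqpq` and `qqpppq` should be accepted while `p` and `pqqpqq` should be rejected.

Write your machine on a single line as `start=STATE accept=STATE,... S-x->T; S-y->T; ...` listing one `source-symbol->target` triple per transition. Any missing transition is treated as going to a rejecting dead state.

Check the first 2 symbols one by one: A through B record how many have matched `qq` so far; any wrong symbol goes to the dead state D. After all 2 match we enter the accepting sink C.
A 4-state machine:
       p  q 
>  A   D  B 
   B   D  C 
 * C   C  C 
   D   D  D 
(> = start, * = accepting)

start=A; accept=C; A-p->D; A-q->B; B-p->D; B-q->C; C-p->C; C-q->C; D-p->D; D-q->D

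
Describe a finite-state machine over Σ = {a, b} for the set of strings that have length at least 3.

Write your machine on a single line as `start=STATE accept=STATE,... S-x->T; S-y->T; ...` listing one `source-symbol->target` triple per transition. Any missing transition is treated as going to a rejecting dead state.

start=q0; accept=q3,q4; q0-a->q1; q0-b->q1; q1-a->q2; q1-b->q2; q2-a->q3; q2-b->q3; q3-a->q4; q3-b->q4; q4-a->q4; q4-b->q4

Count input length up to 4: every symbol moves from q0 toward q4, which means 'more than 3' and absorbs. Accept from {q3, q4}.
A 5-state machine:
        a   b  
>  q0   q1  q1 
   q1   q2  q2 
   q2   q3  q3 
 * q3   q4  q4 
 * q4   q4  q4 
(> = start, * = accepting)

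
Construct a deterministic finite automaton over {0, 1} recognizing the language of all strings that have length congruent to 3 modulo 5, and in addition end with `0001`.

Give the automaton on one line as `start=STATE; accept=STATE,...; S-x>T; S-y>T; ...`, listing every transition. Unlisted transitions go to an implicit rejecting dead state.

start=q0; accept=q8; q0-0>q1; q0-1>q1; q1-0>q2; q1-1>q2; q2-0>q3; q2-1>q3; q3-0>q4; q3-1>q4; q4-0>q5; q4-1>q0; q5-0>q6; q5-1>q1; q6-0>q7; q6-1>q2; q7-0>q3; q7-1>q8; q8-0>q4; q8-1>q4

Build one automaton per condition and run them in lockstep. The first has 5 states tracking the input length modulo 5; the second has 5 states tracking how much of the suffix `0001` has currently been matched. A product state is a pair (one from each), accepting exactly when both do. After merging equivalent states the machine shrinks.
9 states suffice.
        0   1  
>  q0   q1  q1 
   q1   q2  q2 
   q2   q3  q3 
   q3   q4  q4 
   q4   q5  q0 
   q5   q6  q1 
   q6   q7  q2 
   q7   q3  q8 
 * q8   q4  q4 
(> = start, * = accepting)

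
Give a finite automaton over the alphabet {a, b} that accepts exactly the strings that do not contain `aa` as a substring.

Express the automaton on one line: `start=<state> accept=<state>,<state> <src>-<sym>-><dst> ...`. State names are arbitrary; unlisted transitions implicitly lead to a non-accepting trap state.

start=s0 accept=s0,s1 s0-a->s1 s0-b->s0 s1-a->s2 s1-b->s0 s2-a->s2 s2-b->s2

Track partial matches of the forbidden pattern `aa`. State s2 is a dead state reached once `aa` has occurred; every other state accepts. s0 means no part of `aa` is currently matched.
3 states suffice.
        a   b  
>* s0   s1  s0 
 * s1   s2  s0 
   s2   s2  s2 
(> = start, * = accepting)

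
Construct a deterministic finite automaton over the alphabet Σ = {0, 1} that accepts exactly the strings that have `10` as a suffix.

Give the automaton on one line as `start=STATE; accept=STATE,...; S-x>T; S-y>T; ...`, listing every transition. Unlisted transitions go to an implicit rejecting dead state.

Remember how much of `10` the current input suffix matches. State S0 means no match yet; S1 means the last symbol is `1`; S2 means the last 2 symbols are `10`. Only S2 accepts. On a mismatch, fall back to the longest proper suffix that is still a prefix of `10`.
3 states suffice.
        0   1  
>  S0   S0  S1 
   S1   S2  S1 
 * S2   S0  S1 
(> = start, * = accepting)

start=S0; accept=S2; S0-0>S0; S0-1>S1; S1-0>S2; S1-1>S1; S2-0>S0; S2-1>S1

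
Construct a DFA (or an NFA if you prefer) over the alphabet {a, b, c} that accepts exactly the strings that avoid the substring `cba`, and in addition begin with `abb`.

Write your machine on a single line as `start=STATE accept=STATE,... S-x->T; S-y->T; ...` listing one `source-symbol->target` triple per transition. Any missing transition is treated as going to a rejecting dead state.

Build one automaton per condition and run them in lockstep. The first has 4 states tracking partial matches of the forbidden pattern `cba`; the second has 5 states tracking whether the input so far still matches the prefix `abb`. A product state is a pair (one from each), accepting exactly when both do. Equivalent product states are then merged.
7 states suffice.
        a   b   c  
>  s0   s1  s2  s2 
   s1   s2  s3  s2 
   s2   s2  s2  s2 
   s3   s2  s4  s2 
 * s4   s4  s4  s5 
 * s5   s4  s6  s5 
 * s6   s2  s4  s5 
(> = start, * = accepting)

start=s0; accept=s4,s5,s6; s0-a->s1; s0-b->s2; s0-c->s2; s1-a->s2; s1-b->s3; s1-c->s2; s2-a->s2; s2-b->s2; s2-c->s2; s3-a->s2; s3-b->s4; s3-c->s2; s4-a->s4; s4-b->s4; s4-c->s5; s5-a->s4; s5-b->s6; s5-c->s5; s6-a->s2; s6-b->s4; s6-c->s5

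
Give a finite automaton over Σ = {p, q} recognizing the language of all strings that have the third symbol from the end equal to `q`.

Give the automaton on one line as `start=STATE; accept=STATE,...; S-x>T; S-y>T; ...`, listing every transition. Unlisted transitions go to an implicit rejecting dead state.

start=A; accept=L,M,N,O; A-p>B; A-q>C; B-p>D; B-q>E; C-p>F; C-q>G; D-p>H; D-q>I; E-p>J; E-q>K; F-p>L; F-q>M; G-p>N; G-q>O; H-p>H; H-q>I; I-p>J; I-q>K; J-p>L; J-q>M; K-p>N; K-q>O; L-p>H; L-q>I; M-p>J; M-q>K; N-p>L; N-q>M; O-p>N; O-q>O

A DFA must remember the last 3 symbols (since which symbol is third-to-last isn't known until the input ends). Use one state per possible window of the last ≤3 symbols; accept from those whose window starts with `q`.
A 15-state machine:
       p  q 
>  A   B  C 
   B   D  E 
   C   F  G 
   D   H  I 
   E   J  K 
   F   L  M 
   G   N  O 
   H   H  I 
   I   J  K 
   J   L  M 
   K   N  O 
 * L   H  I 
 * M   J  K 
 * N   L  M 
 * O   N  O 
(> = start, * = accepting)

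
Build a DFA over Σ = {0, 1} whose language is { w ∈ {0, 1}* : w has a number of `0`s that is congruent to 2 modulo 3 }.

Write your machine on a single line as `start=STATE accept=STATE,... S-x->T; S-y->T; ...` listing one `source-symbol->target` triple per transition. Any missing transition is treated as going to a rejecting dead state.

Keep the running count of `0`s modulo 3: each `0` advances along the cycle s0 → s1 → s2 → s0 while other symbols loop. Accept at s2.
With 3 states:
        0   1  
>  s0   s1  s0 
   s1   s2  s1 
 * s2   s0  s2 
(> = start, * = accepting)

start=s0; accept=s2; s0-0->s1; s0-1->s0; s1-0->s2; s1-1->s1; s2-0->s0; s2-1->s2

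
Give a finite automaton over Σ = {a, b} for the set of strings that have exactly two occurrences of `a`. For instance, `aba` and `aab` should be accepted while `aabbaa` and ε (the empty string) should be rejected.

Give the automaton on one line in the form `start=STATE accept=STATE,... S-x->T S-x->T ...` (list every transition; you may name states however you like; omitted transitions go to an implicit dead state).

start=q0 accept=q2 q0-a->q1 q0-b->q0 q1-a->q2 q1-b->q1 q2-a->q3 q2-b->q2 q3-a->q3 q3-b->q3

Count `a`s, saturating at 3: states q0 through q2 mean 0 through 2 `a`s seen; q3 means more than 2. Each `a` increments (capped at q3); other symbols loop. Accept from {q2}.
        a   b  
>  q0   q1  q0 
   q1   q2  q1 
 * q2   q3  q2 
   q3   q3  q3 
(> = start, * = accepting)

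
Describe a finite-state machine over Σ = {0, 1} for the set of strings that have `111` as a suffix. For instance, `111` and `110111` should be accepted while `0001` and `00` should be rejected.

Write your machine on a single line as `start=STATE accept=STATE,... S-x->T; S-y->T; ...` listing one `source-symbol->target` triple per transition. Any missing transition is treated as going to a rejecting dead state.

Let each state record the length of the longest suffix of the input read so far that is also a prefix of `111`. q1 means the last symbol is `1`; q2 means the last 2 symbols are `11`; q3 means the last 3 symbols are `111`. Accept only at q3, where the string currently ends in `111`.
4 states suffice.
        0   1  
>  q0   q0  q1 
   q1   q0  q2 
   q2   q0  q3 
 * q3   q0  q3 
(> = start, * = accepting)

start=q0; accept=q3; q0-0->q0; q0-1->q1; q1-0->q0; q1-1->q2; q2-0->q0; q2-1->q3; q3-0->q0; q3-1->q3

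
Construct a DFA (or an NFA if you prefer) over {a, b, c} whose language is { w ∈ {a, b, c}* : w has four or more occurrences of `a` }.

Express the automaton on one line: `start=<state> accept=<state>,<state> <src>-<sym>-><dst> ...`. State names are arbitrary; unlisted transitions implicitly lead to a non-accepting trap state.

start=s0 accept=s4,s5 s0-a->s1 s0-b->s0 s0-c->s0 s1-a->s2 s1-b->s1 s1-c->s1 s2-a->s3 s2-b->s2 s2-c->s2 s3-a->s4 s3-b->s3 s3-c->s3 s4-a->s5 s4-b->s4 s4-c->s4 s5-a->s5 s5-b->s5 s5-c->s5

Only the number of `a`s matters, and only up to 5. Make a chain s0 → s1 → s2 → s3 → s4 → s5 advanced by each `a` (with s5 absorbing); every other symbol self-loops. The accepting set is {s4, s5}.
With 6 states:
        a   b   c  
>  s0   s1  s0  s0 
   s1   s2  s1  s1 
   s2   s3  s2  s2 
   s3   s4  s3  s3 
 * s4   s5  s4  s4 
 * s5   s5  s5  s5 
(> = start, * = accepting)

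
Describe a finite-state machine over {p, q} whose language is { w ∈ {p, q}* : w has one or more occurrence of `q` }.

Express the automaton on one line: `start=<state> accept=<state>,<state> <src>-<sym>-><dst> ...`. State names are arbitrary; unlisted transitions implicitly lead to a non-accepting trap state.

start=A accept=B,C A-p->A A-q->B B-p->B B-q->C C-p->C C-q->C

Only the number of `q`s matters, and only up to 2. Make a chain A → B → C advanced by each `q` (with C absorbing); every other symbol self-loops. The accepting set is {B, C}.
With 3 states:
       p  q 
>  A   A  B 
 * B   B  C 
 * C   C  C 
(> = start, * = accepting)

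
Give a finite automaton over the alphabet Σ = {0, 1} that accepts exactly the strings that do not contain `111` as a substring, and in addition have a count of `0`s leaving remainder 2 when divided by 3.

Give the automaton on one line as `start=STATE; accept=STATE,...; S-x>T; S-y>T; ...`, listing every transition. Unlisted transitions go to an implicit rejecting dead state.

start=S0; accept=S3,S6,S9; S0-0>S1; S0-1>S2; S1-0>S3; S1-1>S4; S2-0>S1; S2-1>S5; S3-0>S0; S3-1>S6; S4-0>S3; S4-1>S7; S5-0>S1; S5-1>S8; S6-0>S0; S6-1>S9; S7-0>S3; S7-1>S8; S8-0>S8; S8-1>S8; S9-0>S0; S9-1>S8

Run two small machines in parallel and take their product. One (4 states) tracks partial matches of the forbidden pattern `111`; the other (3 states) tracks the count of `0`s modulo 3. Each combined state is a pair, one component from each; accept when both components accept. Minimizing collapses redundant product states.
A 10-state machine:
        0   1  
>  S0   S1  S2 
   S1   S3  S4 
   S2   S1  S5 
 * S3   S0  S6 
   S4   S3  S7 
   S5   S1  S8 
 * S6   S0  S9 
   S7   S3  S8 
   S8   S8  S8 
 * S9   S0  S8 
(> = start, * = accepting)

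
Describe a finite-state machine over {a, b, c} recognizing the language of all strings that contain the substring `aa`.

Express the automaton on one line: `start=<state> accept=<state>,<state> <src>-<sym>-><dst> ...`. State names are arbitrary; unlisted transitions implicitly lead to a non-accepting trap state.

Track how much of `aa` has been matched so far: state q0 is no progress, q2 is the absorbing accept state reached once `aa` has occurred. Intermediate states record partial matches; on a mismatch, fall back to the longest reusable overlap.
        a   b   c  
>  q0   q1  q0  q0 
   q1   q2  q0  q0 
 * q2   q2  q2  q2 
(> = start, * = accepting)

start=q0 accept=q2 q0-a->q1 q0-b->q0 q0-c->q0 q1-a->q2 q1-b->q0 q1-c->q0 q2-a->q2 q2-b->q2 q2-c->q2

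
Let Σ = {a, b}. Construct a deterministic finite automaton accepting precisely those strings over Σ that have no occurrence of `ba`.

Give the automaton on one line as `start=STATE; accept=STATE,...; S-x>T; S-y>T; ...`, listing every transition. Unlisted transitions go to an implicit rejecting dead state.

Track partial matches of the forbidden pattern `ba`. State q2 is a dead state reached once `ba` has occurred; every other state accepts. q0 means no part of `ba` is currently matched.
With 3 states:
        a   b  
>* q0   q0  q1 
 * q1   q2  q1 
   q2   q2  q2 
(> = start, * = accepting)

start=q0; accept=q0,q1; q0-a>q0; q0-b>q1; q1-a>q2; q1-b>q1; q2-a>q2; q2-b>q2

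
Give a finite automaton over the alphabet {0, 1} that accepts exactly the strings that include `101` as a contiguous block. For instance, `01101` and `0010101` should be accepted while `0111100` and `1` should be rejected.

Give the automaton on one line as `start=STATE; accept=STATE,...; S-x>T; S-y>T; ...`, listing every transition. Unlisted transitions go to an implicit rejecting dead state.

start=S0; accept=S3; S0-0>S0; S0-1>S1; S1-0>S2; S1-1>S1; S2-0>S0; S2-1>S3; S3-0>S3; S3-1>S3

Track how much of `101` has been matched so far: state S0 is no progress, S3 is the absorbing accept state reached once `101` has occurred. Intermediate states record partial matches; on a mismatch, fall back to the longest reusable overlap.
        0   1  
>  S0   S0  S1 
   S1   S2  S1 
   S2   S0  S3 
 * S3   S3  S3 
(> = start, * = accepting)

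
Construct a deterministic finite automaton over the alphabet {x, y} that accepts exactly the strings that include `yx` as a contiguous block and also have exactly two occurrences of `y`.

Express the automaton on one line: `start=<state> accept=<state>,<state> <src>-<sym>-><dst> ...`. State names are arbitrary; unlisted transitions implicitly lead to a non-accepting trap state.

start=q0 accept=q4 q0-x->q0 q0-y->q1 q1-x->q2 q1-y->q3 q2-x->q2 q2-y->q4 q3-x->q4 q3-y->q5 q4-x->q4 q4-y->q5 q5-x->q5 q5-y->q5

Handle the two conditions separately and then intersect. One (3 states) tracks whether and how much of `yx` has been seen; the other (4 states) tracks the count of `y`s, saturating at 3. Each combined state is a pair, one component from each; accept when both components accept. Equivalent product states are then merged.
With 6 states:
        x   y  
>  q0   q0  q1 
   q1   q2  q3 
   q2   q2  q4 
   q3   q4  q5 
 * q4   q4  q5 
   q5   q5  q5 
(> = start, * = accepting)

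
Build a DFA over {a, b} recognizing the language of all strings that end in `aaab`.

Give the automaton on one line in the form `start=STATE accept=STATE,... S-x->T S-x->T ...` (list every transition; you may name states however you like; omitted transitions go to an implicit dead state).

start=q0 accept=q4 q0-a->q1 q0-b->q0 q1-a->q2 q1-b->q0 q2-a->q3 q2-b->q0 q3-a->q3 q3-b->q4 q4-a->q1 q4-b->q0

Let each state record the length of the longest suffix of the input read so far that is also a prefix of `aaab`. q1 means the last symbol is `a`; q2 means the last 2 symbols are `aa`; q3 means the last 3 symbols are `aaa`; q4 means the last 4 symbols are `aaab`. Accept only at q4, where the string currently ends in `aaab`.
5 states suffice.
        a   b  
>  q0   q1  q0 
   q1   q2  q0 
   q2   q3  q0 
   q3   q3  q4 
 * q4   q1  q0 
(> = start, * = accepting)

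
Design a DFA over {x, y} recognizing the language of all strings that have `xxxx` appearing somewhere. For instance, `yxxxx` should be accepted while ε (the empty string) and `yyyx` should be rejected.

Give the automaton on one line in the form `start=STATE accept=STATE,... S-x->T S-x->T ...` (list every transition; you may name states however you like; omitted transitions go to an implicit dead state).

start=A accept=E A-x->B A-y->A B-x->C B-y->A C-x->D C-y->A D-x->E D-y->A E-x->E E-y->E

Track how much of `xxxx` has been matched so far: state A is no progress, E is the absorbing accept state reached once `xxxx` has occurred. Intermediate states record partial matches; on a mismatch, fall back to the longest reusable overlap.
       x  y 
>  A   B  A 
   B   C  A 
   C   D  A 
   D   E  A 
 * E   E  E 
(> = start, * = accepting)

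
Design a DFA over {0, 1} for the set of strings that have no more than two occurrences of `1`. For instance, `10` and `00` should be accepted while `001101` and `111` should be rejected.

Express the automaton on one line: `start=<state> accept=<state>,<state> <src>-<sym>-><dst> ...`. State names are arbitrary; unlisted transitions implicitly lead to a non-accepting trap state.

start=S0 accept=S0,S1,S2 S0-0->S0 S0-1->S1 S1-0->S1 S1-1->S2 S2-0->S2 S2-1->S3 S3-0->S3 S3-1->S3

Count `1`s, saturating at 3: states S0 through S2 mean 0 through 2 `1`s seen; S3 means more than 2. Each `1` increments (capped at S3); other symbols loop. Accept from {S0, S1, S2}.
        0   1  
>* S0   S0  S1 
 * S1   S1  S2 
 * S2   S2  S3 
   S3   S3  S3 
(> = start, * = accepting)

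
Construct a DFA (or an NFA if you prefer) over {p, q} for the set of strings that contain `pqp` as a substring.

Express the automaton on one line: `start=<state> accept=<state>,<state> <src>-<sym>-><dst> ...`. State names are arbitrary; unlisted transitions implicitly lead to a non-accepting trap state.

start=A accept=D A-p->B A-q->A B-p->B B-q->C C-p->D C-q->A D-p->D D-q->D

States A..C record the length of the longest prefix of `pqp` that matches the current input suffix. Reaching D means `pqp` has been seen, and we stay there forever. Accept from D.
A 4-state machine:
       p  q 
>  A   B  A 
   B   B  C 
   C   D  A 
 * D   D  D 
(> = start, * = accepting)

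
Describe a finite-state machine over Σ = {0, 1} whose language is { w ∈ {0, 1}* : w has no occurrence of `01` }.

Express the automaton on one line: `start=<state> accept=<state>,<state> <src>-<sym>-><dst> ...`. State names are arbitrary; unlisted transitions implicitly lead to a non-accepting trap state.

This is the complement of 'contains `01`'. Use the same substring-matching states — q0 through q2 holding how much of `01` has just been matched — but flip the accepting set: everything except the trap q2 accepts.
3 states suffice.
        0   1  
>* q0   q1  q0 
 * q1   q1  q2 
   q2   q2  q2 
(> = start, * = accepting)

start=q0 accept=q0,q1 q0-0->q1 q0-1->q0 q1-0->q1 q1-1->q2 q2-0->q2 q2-1->q2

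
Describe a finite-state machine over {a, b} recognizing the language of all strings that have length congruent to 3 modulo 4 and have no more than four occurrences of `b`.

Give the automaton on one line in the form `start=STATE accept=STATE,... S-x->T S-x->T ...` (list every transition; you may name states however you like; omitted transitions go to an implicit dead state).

start=q0 accept=q6,q7,q8,q9,q20 q0-a->q1 q0-b->q2 q1-a->q3 q1-b->q4 q2-a->q4 q2-b->q5 q3-a->q6 q3-b->q7 q4-a->q7 q4-b->q8 q5-a->q8 q5-b->q9 q6-a->q0 q6-b->q10 q7-a->q10 q7-b->q11 q8-a->q11 q8-b->q12 q9-a->q12 q9-b->q13 q10-a->q2 q10-b->q14 q11-a->q14 q11-b->q15 q12-a->q15 q12-b->q16 q13-a->q16 q13-b->q17 q14-a->q5 q14-b->q18 q15-a->q18 q15-b->q19 q16-a->q19 q16-b->q17 q17-a->q17 q17-b->q17 q18-a->q9 q18-b->q20 q19-a->q20 q19-b->q17 q20-a->q13 q20-b->q17

Run two small machines in parallel and take their product. One (4 states) tracks the input length modulo 4; the other (6 states) tracks the count of `b`s, saturating at 5. Each combined state is a pair, one component from each; accept when both components accept. Minimizing collapses redundant product states.
With 21 states:
          a    b  
>  q0     q1   q2 
   q1     q3   q4 
   q2     q4   q5 
   q3     q6   q7 
   q4     q7   q8 
   q5     q8   q9 
 * q6     q0  q10 
 * q7    q10  q11 
 * q8    q11  q12 
 * q9    q12  q13 
   q10    q2  q14 
   q11   q14  q15 
   q12   q15  q16 
   q13   q16  q17 
   q14    q5  q18 
   q15   q18  q19 
   q16   q19  q17 
   q17   q17  q17 
   q18    q9  q20 
   q19   q20  q17 
 * q20   q13  q17 
(> = start, * = accepting)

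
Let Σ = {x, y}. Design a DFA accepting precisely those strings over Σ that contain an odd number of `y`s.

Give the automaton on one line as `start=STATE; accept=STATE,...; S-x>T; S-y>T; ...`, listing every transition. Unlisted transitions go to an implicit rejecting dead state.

The only thing that matters is how many `y`s have appeared, reduced mod 2. Use one state per residue: q0 for 0, …, q1 for 1. Reading `y` moves to the next residue; anything else stays put. q1 is accepting.
With 2 states:
        x   y  
>  q0   q0  q1 
 * q1   q1  q0 
(> = start, * = accepting)

start=q0; accept=q1; q0-x>q0; q0-y>q1; q1-x>q1; q1-y>q0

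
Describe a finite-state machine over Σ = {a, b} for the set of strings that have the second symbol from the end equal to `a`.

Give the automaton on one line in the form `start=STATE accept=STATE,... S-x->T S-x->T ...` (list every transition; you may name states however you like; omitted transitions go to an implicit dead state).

A DFA must remember the last 2 symbols (since which symbol is second-to-last isn't known until the input ends). Use one state per possible window of the last ≤2 symbols; accept from those whose window starts with `a`.
A 7-state machine:
        a   b  
>  q0   q1  q2 
   q1   q3  q4 
   q2   q5  q6 
 * q3   q3  q4 
 * q4   q5  q6 
   q5   q3  q4 
   q6   q5  q6 
(> = start, * = accepting)

start=q0 accept=q3,q4 q0-a->q1 q0-b->q2 q1-a->q3 q1-b->q4 q2-a->q5 q2-b->q6 q3-a->q3 q3-b->q4 q4-a->q5 q4-b->q6 q5-a->q3 q5-b->q4 q6-a->q5 q6-b->q6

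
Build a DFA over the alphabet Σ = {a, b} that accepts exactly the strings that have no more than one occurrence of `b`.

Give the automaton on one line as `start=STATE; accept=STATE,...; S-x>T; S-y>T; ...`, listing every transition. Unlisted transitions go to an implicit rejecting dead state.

start=s0; accept=s0,s1; s0-a>s0; s0-b>s1; s1-a>s1; s1-b>s2; s2-a>s2; s2-b>s2

Count `b`s, saturating at 2: state s0 means no `b` yet, s1 means one `b` seen, s2 means more than one. Each `b` increments (capped at s2); other symbols loop. Accept from {s0, s1}.
A 3-state machine:
        a   b  
>* s0   s0  s1 
 * s1   s1  s2 
   s2   s2  s2 
(> = start, * = accepting)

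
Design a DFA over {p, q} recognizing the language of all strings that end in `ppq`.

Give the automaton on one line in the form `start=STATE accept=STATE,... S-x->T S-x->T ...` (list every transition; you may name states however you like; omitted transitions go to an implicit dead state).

Let each state record the length of the longest suffix of the input read so far that is also a prefix of `ppq`. S1 means the last symbol is `p`; S2 means the last 2 symbols are `pp`; S3 means the last 3 symbols are `ppq`. Accept only at S3, where the string currently ends in `ppq`.
        p   q  
>  S0   S1  S0 
   S1   S2  S0 
   S2   S2  S3 
 * S3   S1  S0 
(> = start, * = accepting)

start=S0 accept=S3 S0-p->S1 S0-q->S0 S1-p->S2 S1-q->S0 S2-p->S2 S2-q->S3 S3-p->S1 S3-q->S0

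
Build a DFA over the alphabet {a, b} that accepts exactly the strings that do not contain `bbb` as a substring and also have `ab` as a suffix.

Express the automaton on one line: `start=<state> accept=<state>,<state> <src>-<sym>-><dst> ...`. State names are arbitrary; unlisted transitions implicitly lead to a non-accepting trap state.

Build one automaton per condition and run them in lockstep. The first has 4 states tracking partial matches of the forbidden pattern `bbb`; the second has 3 states tracking how much of the suffix `ab` has currently been matched. A product state is a pair (one from each), accepting exactly when both do. Equivalent product states are then merged.
A 6-state machine:
        a   b  
>  q0   q1  q2 
   q1   q1  q3 
   q2   q1  q4 
 * q3   q1  q4 
   q4   q1  q5 
   q5   q5  q5 
(> = start, * = accepting)

start=q0 accept=q3 q0-a->q1 q0-b->q2 q1-a->q1 q1-b->q3 q2-a->q1 q2-b->q4 q3-a->q1 q3-b->q4 q4-a->q1 q4-b->q5 q5-a->q5 q5-b->q5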